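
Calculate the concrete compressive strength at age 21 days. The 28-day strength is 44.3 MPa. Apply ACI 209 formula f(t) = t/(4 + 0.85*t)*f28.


f(21) = 21 / (4 + 0.85 * 21) * 44.3
= 21 / 21.85 * 44.3
= 42.58 MPa

42.58


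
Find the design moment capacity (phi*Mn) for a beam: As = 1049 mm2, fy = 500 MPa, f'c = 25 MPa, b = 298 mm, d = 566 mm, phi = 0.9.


a = As * fy / (0.85 * f'c * b)
= 1049 * 500 / (0.85 * 25 * 298)
= 82.8267 mm
Mn = As * fy * (d - a/2) / 10^6
= 275.1457 kN-m
phi*Mn = 0.9 * 275.1457 = 247.63 kN-m

247.63


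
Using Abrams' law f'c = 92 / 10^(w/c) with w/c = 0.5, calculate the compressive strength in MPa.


f'c = 92 / 10^0.5
= 92 / 3.162
= 29.09 MPa

29.09


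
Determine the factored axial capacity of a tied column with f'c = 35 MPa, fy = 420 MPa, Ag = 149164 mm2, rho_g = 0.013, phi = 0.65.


Ast = rho * Ag = 0.013 * 149164 = 1939.132 mm2
phi*Pn = 0.65 * 0.80 * (0.85 * 35 * (149164 - 1939.132) + 420 * 1939.132) / 1000
= 2701.08 kN

2701.08


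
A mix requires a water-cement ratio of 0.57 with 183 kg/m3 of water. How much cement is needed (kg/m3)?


Cement = water / (w/c)
= 183 / 0.57
= 321.1 kg/m3

321.1


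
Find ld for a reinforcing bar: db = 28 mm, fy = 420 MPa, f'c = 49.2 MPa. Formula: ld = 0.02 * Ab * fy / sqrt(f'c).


Ab = pi * 28^2 / 4 = 615.752 mm2
ld = 0.02 * 615.752 * 420 / sqrt(49.2)
= 737.4 mm

737.4


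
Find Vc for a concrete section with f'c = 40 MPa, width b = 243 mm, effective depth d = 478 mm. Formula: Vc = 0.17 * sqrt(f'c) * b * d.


Vc = 0.17 * sqrt(40) * 243 * 478 / 1000
= 124.89 kN

124.89


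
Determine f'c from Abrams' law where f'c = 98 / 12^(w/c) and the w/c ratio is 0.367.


f'c = 98 / 12^0.367
= 98 / 2.489
= 39.37 MPa

39.37


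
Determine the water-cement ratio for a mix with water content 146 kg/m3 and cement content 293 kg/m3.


w/c = water / cement
w/c = 146 / 293 = 0.498

0.498


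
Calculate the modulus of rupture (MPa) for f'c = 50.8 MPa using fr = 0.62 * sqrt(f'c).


fr = 0.62 * sqrt(50.8)
= 4.419 MPa

4.419


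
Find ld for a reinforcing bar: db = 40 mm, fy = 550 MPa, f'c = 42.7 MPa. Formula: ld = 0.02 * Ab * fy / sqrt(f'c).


Ab = pi * 40^2 / 4 = 1256.637 mm2
ld = 0.02 * 1256.637 * 550 / sqrt(42.7)
= 2115.4 mm

2115.4


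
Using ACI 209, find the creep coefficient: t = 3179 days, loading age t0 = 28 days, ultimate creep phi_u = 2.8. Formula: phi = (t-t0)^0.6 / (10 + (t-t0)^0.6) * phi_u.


dt = 3179 - 28 = 3151
phi = 3151^0.6 / (10 + 3151^0.6) * 2.8
= 2.594

2.594


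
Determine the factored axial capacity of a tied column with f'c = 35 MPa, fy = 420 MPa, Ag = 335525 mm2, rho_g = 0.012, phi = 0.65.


Ast = rho * Ag = 0.012 * 335525 = 4026.3 mm2
phi*Pn = 0.65 * 0.80 * (0.85 * 35 * (335525 - 4026.3) + 420 * 4026.3) / 1000
= 6007.63 kN

6007.63


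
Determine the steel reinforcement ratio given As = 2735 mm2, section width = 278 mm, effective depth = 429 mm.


rho = As / (b * d)
= 2735 / (278 * 429)
= 0.0229

0.0229


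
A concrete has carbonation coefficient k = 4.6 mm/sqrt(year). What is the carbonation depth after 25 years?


depth = k * sqrt(t)
= 4.6 * sqrt(25)
= 23.0 mm

23.0


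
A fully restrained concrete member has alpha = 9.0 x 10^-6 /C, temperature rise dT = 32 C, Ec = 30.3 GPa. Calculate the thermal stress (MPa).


sigma = alpha * dT * Ec
= 9.0e-6 * 32 * 30.3 * 1000
= 8.726 MPa

8.726


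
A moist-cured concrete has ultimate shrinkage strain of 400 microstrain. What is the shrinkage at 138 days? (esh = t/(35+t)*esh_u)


esh(138) = 138 / (35 + 138) * 400
= 138 / 173 * 400
= 319.1 microstrain

319.1


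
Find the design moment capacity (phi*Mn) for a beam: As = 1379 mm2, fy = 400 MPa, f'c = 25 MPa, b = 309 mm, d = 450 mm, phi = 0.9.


a = As * fy / (0.85 * f'c * b)
= 1379 * 400 / (0.85 * 25 * 309)
= 84.0053 mm
Mn = As * fy * (d - a/2) / 10^6
= 225.0513 kN-m
phi*Mn = 0.9 * 225.0513 = 202.55 kN-m

202.55


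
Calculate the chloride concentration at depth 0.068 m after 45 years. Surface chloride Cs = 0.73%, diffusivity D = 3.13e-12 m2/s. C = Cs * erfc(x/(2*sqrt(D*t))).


t_seconds = 45 * 365.25 * 24 * 3600 = 1420092000.0 s
arg = 0.068 / (2 * sqrt(3.13e-12 * 1420092000.0))
= 0.51
erfc(0.51) = 0.4708
C = 0.73 * 0.4708 = 0.3437%

0.3437


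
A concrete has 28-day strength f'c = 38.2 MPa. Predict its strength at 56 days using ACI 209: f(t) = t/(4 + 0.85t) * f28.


f(56) = 56 / (4 + 0.85 * 56) * 38.2
= 56 / 51.6 * 38.2
= 41.46 MPa

41.46


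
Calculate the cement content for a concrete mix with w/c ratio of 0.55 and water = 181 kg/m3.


Cement = water / (w/c)
= 181 / 0.55
= 329.1 kg/m3

329.1


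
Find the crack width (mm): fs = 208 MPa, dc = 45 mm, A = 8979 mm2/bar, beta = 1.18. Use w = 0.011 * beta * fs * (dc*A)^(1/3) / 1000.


w = 0.011 * beta * fs * (dc * A)^(1/3) / 1000
= 0.011 * 1.18 * 208 * (45 * 8979)^(1/3) / 1000
= 0.2 mm

0.2


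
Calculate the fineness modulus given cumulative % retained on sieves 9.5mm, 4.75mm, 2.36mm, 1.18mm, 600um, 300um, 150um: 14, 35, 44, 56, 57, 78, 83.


FM = sum(cumulative % retained) / 100
= 367 / 100
= 3.67

3.67


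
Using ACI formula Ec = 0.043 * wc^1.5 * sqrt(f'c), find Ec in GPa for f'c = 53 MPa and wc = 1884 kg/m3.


Ec = 0.043 * 1884^1.5 * sqrt(53) / 1000
= 25.6 GPa

25.6


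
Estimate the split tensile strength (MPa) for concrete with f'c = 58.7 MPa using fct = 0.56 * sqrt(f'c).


fct = 0.56 * sqrt(58.7)
= 0.56 * 7.662
= 4.29 MPa

4.29


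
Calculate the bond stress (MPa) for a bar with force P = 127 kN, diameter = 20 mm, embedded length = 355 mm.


u = P / (pi * db * ld)
= 127 * 1000 / (pi * 20 * 355)
= 5.694 MPa

5.694


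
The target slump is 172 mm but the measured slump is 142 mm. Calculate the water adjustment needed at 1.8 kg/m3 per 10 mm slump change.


Difference = 172 - 142 = 30 mm
Water adjustment = 30 * 1.8 / 10 = 5.4 kg/m3

5.4


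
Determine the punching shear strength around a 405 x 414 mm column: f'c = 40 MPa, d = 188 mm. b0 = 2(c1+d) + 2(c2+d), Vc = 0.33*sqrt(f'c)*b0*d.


b0 = 2*(405 + 188) + 2*(414 + 188) = 2390 mm
Vc = 0.33 * sqrt(40) * 2390 * 188 / 1000
= 937.78 kN

937.78


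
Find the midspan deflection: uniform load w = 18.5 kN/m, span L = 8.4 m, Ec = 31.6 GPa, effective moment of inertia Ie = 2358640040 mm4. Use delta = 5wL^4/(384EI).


Convert: L = 8.4 m = 8400 mm, Ec = 31.6 GPa = 31600 MPa
delta = 5 * 18.5 * 8400^4 / (384 * 31600 * 2358640040)
= 16.09 mm

16.09


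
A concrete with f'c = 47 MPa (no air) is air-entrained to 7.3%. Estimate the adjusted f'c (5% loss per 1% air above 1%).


Strength loss = (7.3 - 1) * 5 = 31.5%
f'c = 47 * (1 - 31.5/100)
= 32.2 MPa

32.2


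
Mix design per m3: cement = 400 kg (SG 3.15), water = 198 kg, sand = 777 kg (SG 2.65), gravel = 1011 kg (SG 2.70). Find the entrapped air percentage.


Vol cement = 400 / (3.15 * 1000) = 0.126984 m3
Vol water = 198 / 1000 = 0.198 m3
Vol sand = 777 / (2.65 * 1000) = 0.293208 m3
Vol gravel = 1011 / (2.70 * 1000) = 0.374444 m3
Total solid + water volume = 0.992636 m3
Air = (1 - 0.992636) * 100 = 0.74%

0.74


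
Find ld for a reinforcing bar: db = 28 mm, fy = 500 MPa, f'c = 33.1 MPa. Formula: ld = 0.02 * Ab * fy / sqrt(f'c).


Ab = pi * 28^2 / 4 = 615.752 mm2
ld = 0.02 * 615.752 * 500 / sqrt(33.1)
= 1070.3 mm

1070.3


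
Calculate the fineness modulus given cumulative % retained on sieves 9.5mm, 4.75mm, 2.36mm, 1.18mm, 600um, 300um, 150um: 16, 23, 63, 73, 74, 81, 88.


FM = sum(cumulative % retained) / 100
= 418 / 100
= 4.18

4.18


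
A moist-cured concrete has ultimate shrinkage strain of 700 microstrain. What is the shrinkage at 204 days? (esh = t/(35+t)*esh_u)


esh(204) = 204 / (35 + 204) * 700
= 204 / 239 * 700
= 597.5 microstrain

597.5


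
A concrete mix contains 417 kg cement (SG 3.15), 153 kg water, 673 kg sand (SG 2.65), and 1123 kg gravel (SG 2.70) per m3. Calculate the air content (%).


Vol cement = 417 / (3.15 * 1000) = 0.132381 m3
Vol water = 153 / 1000 = 0.153 m3
Vol sand = 673 / (2.65 * 1000) = 0.253962 m3
Vol gravel = 1123 / (2.70 * 1000) = 0.415926 m3
Total solid + water volume = 0.955269 m3
Air = (1 - 0.955269) * 100 = 4.47%

4.47


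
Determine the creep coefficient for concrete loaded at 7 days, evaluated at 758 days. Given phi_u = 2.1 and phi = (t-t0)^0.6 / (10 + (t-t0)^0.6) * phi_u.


dt = 758 - 7 = 751
phi = 751^0.6 / (10 + 751^0.6) * 2.1
= 1.767

1.767


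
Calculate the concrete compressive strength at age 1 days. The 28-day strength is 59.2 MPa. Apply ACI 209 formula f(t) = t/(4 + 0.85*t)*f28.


f(1) = 1 / (4 + 0.85 * 1) * 59.2
= 1 / 4.85 * 59.2
= 12.21 MPa

12.21


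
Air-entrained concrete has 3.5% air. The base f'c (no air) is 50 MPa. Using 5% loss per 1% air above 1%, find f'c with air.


Strength loss = (3.5 - 1) * 5 = 12.5%
f'c = 50 * (1 - 12.5/100)
= 43.75 MPa

43.75


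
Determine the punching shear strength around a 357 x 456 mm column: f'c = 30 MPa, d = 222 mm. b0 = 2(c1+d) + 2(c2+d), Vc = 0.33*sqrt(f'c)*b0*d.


b0 = 2*(357 + 222) + 2*(456 + 222) = 2514 mm
Vc = 0.33 * sqrt(30) * 2514 * 222 / 1000
= 1008.77 kN

1008.77


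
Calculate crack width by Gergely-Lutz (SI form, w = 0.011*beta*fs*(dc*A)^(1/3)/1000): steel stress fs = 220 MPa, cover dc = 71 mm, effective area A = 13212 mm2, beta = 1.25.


w = 0.011 * beta * fs * (dc * A)^(1/3) / 1000
= 0.011 * 1.25 * 220 * (71 * 13212)^(1/3) / 1000
= 0.296 mm

0.296


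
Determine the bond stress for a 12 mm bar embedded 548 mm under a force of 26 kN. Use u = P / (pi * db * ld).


u = P / (pi * db * ld)
= 26 * 1000 / (pi * 12 * 548)
= 1.259 MPa

1.259


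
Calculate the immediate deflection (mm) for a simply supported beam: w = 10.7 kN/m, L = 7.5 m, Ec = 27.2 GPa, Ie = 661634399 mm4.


Convert: L = 7.5 m = 7500 mm, Ec = 27.2 GPa = 27200 MPa
delta = 5 * 10.7 * 7500^4 / (384 * 27200 * 661634399)
= 24.5 mm

24.5


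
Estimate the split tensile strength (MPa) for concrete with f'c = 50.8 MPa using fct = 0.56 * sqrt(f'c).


fct = 0.56 * sqrt(50.8)
= 0.56 * 7.127
= 3.991 MPa

3.991


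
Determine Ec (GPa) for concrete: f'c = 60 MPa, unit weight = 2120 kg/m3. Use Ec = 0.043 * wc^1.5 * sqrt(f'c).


Ec = 0.043 * 2120^1.5 * sqrt(60) / 1000
= 32.51 GPa

32.51


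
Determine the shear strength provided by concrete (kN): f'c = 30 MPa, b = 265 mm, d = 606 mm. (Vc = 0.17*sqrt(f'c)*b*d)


Vc = 0.17 * sqrt(30) * 265 * 606 / 1000
= 149.53 kN

149.53


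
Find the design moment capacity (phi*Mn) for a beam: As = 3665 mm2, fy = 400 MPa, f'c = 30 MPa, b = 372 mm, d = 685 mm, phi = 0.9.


a = As * fy / (0.85 * f'c * b)
= 3665 * 400 / (0.85 * 30 * 372)
= 154.5435 mm
Mn = As * fy * (d - a/2) / 10^6
= 890.9296 kN-m
phi*Mn = 0.9 * 890.9296 = 801.84 kN-m

801.84


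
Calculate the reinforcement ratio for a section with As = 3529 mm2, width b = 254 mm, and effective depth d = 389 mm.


rho = As / (b * d)
= 3529 / (254 * 389)
= 0.0357

0.0357


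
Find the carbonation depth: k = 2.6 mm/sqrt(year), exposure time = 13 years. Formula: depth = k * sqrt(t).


depth = k * sqrt(t)
= 2.6 * sqrt(13)
= 9.37 mm

9.37


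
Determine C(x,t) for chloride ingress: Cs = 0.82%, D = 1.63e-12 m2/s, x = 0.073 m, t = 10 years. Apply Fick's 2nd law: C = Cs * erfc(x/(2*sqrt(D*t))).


t_seconds = 10 * 365.25 * 24 * 3600 = 315576000.0 s
arg = 0.073 / (2 * sqrt(1.63e-12 * 315576000.0))
= 1.6093
erfc(1.6093) = 0.0228
C = 0.82 * 0.0228 = 0.0187%

0.0187


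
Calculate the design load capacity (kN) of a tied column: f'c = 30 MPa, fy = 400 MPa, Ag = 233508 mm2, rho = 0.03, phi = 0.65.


Ast = rho * Ag = 0.03 * 233508 = 7005.24 mm2
phi*Pn = 0.65 * 0.80 * (0.85 * 30 * (233508 - 7005.24) + 400 * 7005.24) / 1000
= 4460.52 kN

4460.52


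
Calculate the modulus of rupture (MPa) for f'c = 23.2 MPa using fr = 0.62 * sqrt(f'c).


fr = 0.62 * sqrt(23.2)
= 2.986 MPa

2.986


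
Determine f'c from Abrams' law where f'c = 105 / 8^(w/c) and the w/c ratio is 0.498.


f'c = 105 / 8^0.498
= 105 / 2.817
= 37.28 MPa

37.28


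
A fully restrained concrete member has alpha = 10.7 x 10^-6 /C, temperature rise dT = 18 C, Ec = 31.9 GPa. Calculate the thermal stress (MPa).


sigma = alpha * dT * Ec
= 10.7e-6 * 18 * 31.9 * 1000
= 6.144 MPa

6.144


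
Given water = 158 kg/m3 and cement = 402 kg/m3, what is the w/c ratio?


w/c = water / cement
w/c = 158 / 402 = 0.393

0.393


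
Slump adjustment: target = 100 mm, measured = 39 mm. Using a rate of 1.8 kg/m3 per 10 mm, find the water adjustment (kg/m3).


Difference = 100 - 39 = 61 mm
Water adjustment = 61 * 1.8 / 10 = 11.0 kg/m3

11.0


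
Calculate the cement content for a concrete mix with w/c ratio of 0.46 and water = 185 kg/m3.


Cement = water / (w/c)
= 185 / 0.46
= 402.2 kg/m3

402.2


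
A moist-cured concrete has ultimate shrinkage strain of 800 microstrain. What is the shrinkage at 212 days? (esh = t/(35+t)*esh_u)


esh(212) = 212 / (35 + 212) * 800
= 212 / 247 * 800
= 686.6 microstrain

686.6


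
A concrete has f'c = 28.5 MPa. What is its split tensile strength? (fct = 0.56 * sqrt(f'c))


fct = 0.56 * sqrt(28.5)
= 0.56 * 5.339
= 2.99 MPa

2.99


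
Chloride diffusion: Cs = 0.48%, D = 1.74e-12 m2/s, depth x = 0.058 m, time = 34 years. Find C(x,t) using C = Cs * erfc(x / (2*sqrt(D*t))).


t_seconds = 34 * 365.25 * 24 * 3600 = 1072958400.0 s
arg = 0.058 / (2 * sqrt(1.74e-12 * 1072958400.0))
= 0.6712
erfc(0.6712) = 0.3425
C = 0.48 * 0.3425 = 0.1644%

0.1644


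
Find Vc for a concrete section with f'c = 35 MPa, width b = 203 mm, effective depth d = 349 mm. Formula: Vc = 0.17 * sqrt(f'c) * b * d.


Vc = 0.17 * sqrt(35) * 203 * 349 / 1000
= 71.25 kN

71.25


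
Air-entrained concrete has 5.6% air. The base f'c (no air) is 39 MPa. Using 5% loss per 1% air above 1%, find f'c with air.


Strength loss = (5.6 - 1) * 5 = 23.0%
f'c = 39 * (1 - 23.0/100)
= 30.03 MPa

30.03


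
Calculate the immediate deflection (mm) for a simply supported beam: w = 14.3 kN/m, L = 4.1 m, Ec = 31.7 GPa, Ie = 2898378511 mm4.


Convert: L = 4.1 m = 4100 mm, Ec = 31.7 GPa = 31700 MPa
delta = 5 * 14.3 * 4100^4 / (384 * 31700 * 2898378511)
= 0.57 mm

0.57


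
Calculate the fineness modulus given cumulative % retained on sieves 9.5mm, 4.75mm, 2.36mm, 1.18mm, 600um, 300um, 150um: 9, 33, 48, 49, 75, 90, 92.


FM = sum(cumulative % retained) / 100
= 396 / 100
= 3.96

3.96


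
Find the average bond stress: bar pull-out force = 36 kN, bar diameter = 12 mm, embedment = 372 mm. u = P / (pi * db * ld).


u = P / (pi * db * ld)
= 36 * 1000 / (pi * 12 * 372)
= 2.567 MPa

2.567


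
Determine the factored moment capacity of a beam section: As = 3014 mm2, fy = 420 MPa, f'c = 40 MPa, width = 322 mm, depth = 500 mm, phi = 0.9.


a = As * fy / (0.85 * f'c * b)
= 3014 * 420 / (0.85 * 40 * 322)
= 115.6266 mm
Mn = As * fy * (d - a/2) / 10^6
= 559.7553 kN-m
phi*Mn = 0.9 * 559.7553 = 503.78 kN-m

503.78


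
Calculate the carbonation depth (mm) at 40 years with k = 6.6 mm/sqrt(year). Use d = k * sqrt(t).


depth = k * sqrt(t)
= 6.6 * sqrt(40)
= 41.74 mm

41.74


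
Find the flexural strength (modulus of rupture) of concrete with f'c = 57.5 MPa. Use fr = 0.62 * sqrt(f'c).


fr = 0.62 * sqrt(57.5)
= 4.701 MPa

4.701


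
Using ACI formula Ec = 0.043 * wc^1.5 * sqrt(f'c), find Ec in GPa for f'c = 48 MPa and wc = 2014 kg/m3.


Ec = 0.043 * 2014^1.5 * sqrt(48) / 1000
= 26.93 GPa

26.93


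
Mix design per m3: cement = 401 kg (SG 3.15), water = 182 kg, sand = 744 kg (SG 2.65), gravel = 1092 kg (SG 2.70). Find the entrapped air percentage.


Vol cement = 401 / (3.15 * 1000) = 0.127302 m3
Vol water = 182 / 1000 = 0.182 m3
Vol sand = 744 / (2.65 * 1000) = 0.280755 m3
Vol gravel = 1092 / (2.70 * 1000) = 0.404444 m3
Total solid + water volume = 0.994501 m3
Air = (1 - 0.994501) * 100 = 0.55%

0.55


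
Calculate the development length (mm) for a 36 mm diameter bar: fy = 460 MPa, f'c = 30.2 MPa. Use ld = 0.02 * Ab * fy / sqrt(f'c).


Ab = pi * 36^2 / 4 = 1017.876 mm2
ld = 0.02 * 1017.876 * 460 / sqrt(30.2)
= 1704.0 mm

1704.0


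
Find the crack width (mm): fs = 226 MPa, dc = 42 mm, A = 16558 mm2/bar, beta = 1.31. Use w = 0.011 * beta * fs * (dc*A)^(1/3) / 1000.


w = 0.011 * beta * fs * (dc * A)^(1/3) / 1000
= 0.011 * 1.31 * 226 * (42 * 16558)^(1/3) / 1000
= 0.289 mm

0.289


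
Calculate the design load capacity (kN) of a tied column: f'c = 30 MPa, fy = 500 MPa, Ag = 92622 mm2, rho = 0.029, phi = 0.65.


Ast = rho * Ag = 0.029 * 92622 = 2686.038 mm2
phi*Pn = 0.65 * 0.80 * (0.85 * 30 * (92622 - 2686.038) + 500 * 2686.038) / 1000
= 1890.92 kN

1890.92


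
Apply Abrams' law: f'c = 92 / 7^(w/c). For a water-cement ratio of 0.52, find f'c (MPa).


f'c = 92 / 7^0.52
= 92 / 2.751
= 33.45 MPa

33.45


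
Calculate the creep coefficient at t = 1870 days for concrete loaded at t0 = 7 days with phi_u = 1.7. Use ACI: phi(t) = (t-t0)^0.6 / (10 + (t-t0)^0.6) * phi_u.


dt = 1870 - 7 = 1863
phi = 1863^0.6 / (10 + 1863^0.6) * 1.7
= 1.533

1.533


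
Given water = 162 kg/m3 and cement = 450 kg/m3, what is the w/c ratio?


w/c = water / cement
w/c = 162 / 450 = 0.36

0.36


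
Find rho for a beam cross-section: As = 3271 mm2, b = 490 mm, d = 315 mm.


rho = As / (b * d)
= 3271 / (490 * 315)
= 0.0212

0.0212


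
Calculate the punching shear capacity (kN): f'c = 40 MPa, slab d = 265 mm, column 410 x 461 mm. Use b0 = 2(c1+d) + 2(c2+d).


b0 = 2*(410 + 265) + 2*(461 + 265) = 2802 mm
Vc = 0.33 * sqrt(40) * 2802 * 265 / 1000
= 1549.74 kN

1549.74


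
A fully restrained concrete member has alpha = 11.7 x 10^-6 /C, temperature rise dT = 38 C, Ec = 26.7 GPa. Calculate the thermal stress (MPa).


sigma = alpha * dT * Ec
= 11.7e-6 * 38 * 26.7 * 1000
= 11.871 MPa

11.871


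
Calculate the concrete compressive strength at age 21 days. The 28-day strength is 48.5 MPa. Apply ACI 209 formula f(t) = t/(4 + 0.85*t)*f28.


f(21) = 21 / (4 + 0.85 * 21) * 48.5
= 21 / 21.85 * 48.5
= 46.61 MPa

46.61


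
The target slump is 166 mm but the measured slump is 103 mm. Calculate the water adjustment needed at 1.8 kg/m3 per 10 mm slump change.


Difference = 166 - 103 = 63 mm
Water adjustment = 63 * 1.8 / 10 = 11.3 kg/m3

11.3


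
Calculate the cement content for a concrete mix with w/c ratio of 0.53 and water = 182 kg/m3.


Cement = water / (w/c)
= 182 / 0.53
= 343.4 kg/m3

343.4


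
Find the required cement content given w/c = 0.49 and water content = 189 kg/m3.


Cement = water / (w/c)
= 189 / 0.49
= 385.7 kg/m3

385.7


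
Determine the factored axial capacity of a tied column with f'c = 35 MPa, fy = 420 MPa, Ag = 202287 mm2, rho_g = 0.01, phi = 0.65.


Ast = rho * Ag = 0.01 * 202287 = 2022.87 mm2
phi*Pn = 0.65 * 0.80 * (0.85 * 35 * (202287 - 2022.87) + 420 * 2022.87) / 1000
= 3539.88 kN

3539.88


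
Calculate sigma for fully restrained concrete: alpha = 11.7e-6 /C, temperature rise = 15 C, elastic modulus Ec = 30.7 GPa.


sigma = alpha * dT * Ec
= 11.7e-6 * 15 * 30.7 * 1000
= 5.388 MPa

5.388


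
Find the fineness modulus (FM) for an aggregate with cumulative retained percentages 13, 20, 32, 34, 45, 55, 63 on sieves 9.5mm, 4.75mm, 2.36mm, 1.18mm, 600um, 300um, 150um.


FM = sum(cumulative % retained) / 100
= 262 / 100
= 2.62

2.62


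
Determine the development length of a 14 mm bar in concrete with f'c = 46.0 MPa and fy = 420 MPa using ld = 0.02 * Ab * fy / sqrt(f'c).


Ab = pi * 14^2 / 4 = 153.938 mm2
ld = 0.02 * 153.938 * 420 / sqrt(46.0)
= 190.7 mm

190.7


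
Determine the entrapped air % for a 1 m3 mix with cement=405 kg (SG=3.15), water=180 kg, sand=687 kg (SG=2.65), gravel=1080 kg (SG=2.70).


Vol cement = 405 / (3.15 * 1000) = 0.128571 m3
Vol water = 180 / 1000 = 0.18 m3
Vol sand = 687 / (2.65 * 1000) = 0.259245 m3
Vol gravel = 1080 / (2.70 * 1000) = 0.4 m3
Total solid + water volume = 0.967817 m3
Air = (1 - 0.967817) * 100 = 3.22%

3.22


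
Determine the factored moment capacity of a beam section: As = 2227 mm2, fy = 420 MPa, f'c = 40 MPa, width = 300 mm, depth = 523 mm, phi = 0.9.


a = As * fy / (0.85 * f'c * b)
= 2227 * 420 / (0.85 * 40 * 300)
= 91.7 mm
Mn = As * fy * (d - a/2) / 10^6
= 446.2975 kN-m
phi*Mn = 0.9 * 446.2975 = 401.67 kN-m

401.67


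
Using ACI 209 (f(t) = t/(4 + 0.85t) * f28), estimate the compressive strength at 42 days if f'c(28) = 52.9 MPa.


f(42) = 42 / (4 + 0.85 * 42) * 52.9
= 42 / 39.7 * 52.9
= 55.96 MPa

55.96


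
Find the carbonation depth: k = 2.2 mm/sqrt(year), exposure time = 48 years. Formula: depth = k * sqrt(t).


depth = k * sqrt(t)
= 2.2 * sqrt(48)
= 15.24 mm

15.24


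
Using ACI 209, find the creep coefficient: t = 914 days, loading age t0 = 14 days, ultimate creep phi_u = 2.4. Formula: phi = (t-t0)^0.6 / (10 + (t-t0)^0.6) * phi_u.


dt = 914 - 14 = 900
phi = 900^0.6 / (10 + 900^0.6) * 2.4
= 2.053

2.053


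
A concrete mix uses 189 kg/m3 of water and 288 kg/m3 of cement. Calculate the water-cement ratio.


w/c = water / cement
w/c = 189 / 288 = 0.656

0.656


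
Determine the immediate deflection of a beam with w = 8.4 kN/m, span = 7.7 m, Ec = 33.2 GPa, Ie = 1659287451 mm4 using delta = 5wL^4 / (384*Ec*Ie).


Convert: L = 7.7 m = 7700 mm, Ec = 33.2 GPa = 33200 MPa
delta = 5 * 8.4 * 7700^4 / (384 * 33200 * 1659287451)
= 6.98 mm

6.98


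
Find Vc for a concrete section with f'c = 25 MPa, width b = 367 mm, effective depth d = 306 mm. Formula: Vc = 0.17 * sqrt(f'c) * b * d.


Vc = 0.17 * sqrt(25) * 367 * 306 / 1000
= 95.46 kN

95.46


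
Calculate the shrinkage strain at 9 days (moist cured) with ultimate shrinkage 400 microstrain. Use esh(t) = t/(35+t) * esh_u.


esh(9) = 9 / (35 + 9) * 400
= 9 / 44 * 400
= 81.8 microstrain

81.8


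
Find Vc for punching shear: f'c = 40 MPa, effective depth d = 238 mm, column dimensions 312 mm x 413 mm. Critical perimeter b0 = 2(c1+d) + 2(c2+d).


b0 = 2*(312 + 238) + 2*(413 + 238) = 2402 mm
Vc = 0.33 * sqrt(40) * 2402 * 238 / 1000
= 1193.15 kN

1193.15


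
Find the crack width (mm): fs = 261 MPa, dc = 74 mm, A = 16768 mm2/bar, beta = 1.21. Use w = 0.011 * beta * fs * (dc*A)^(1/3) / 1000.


w = 0.011 * beta * fs * (dc * A)^(1/3) / 1000
= 0.011 * 1.21 * 261 * (74 * 16768)^(1/3) / 1000
= 0.373 mm

0.373


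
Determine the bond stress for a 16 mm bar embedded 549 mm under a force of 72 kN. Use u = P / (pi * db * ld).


u = P / (pi * db * ld)
= 72 * 1000 / (pi * 16 * 549)
= 2.609 MPa

2.609


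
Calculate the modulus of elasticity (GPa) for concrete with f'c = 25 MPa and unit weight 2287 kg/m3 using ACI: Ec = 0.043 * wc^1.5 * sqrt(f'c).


Ec = 0.043 * 2287^1.5 * sqrt(25) / 1000
= 23.51 GPa

23.51


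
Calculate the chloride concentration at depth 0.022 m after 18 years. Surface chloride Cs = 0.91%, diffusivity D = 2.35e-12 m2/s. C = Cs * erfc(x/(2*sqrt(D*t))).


t_seconds = 18 * 365.25 * 24 * 3600 = 568036800.0 s
arg = 0.022 / (2 * sqrt(2.35e-12 * 568036800.0))
= 0.3011
erfc(0.3011) = 0.6703
C = 0.91 * 0.6703 = 0.6099%

0.6099


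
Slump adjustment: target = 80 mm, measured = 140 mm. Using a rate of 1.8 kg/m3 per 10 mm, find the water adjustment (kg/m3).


Difference = 80 - 140 = -60 mm
Water adjustment = -60 * 1.8 / 10 = -10.8 kg/m3

-10.8


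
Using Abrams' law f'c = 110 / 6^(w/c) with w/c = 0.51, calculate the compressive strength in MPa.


f'c = 110 / 6^0.51
= 110 / 2.494
= 44.11 MPa

44.11


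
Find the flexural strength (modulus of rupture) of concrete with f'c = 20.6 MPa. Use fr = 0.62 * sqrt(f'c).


fr = 0.62 * sqrt(20.6)
= 2.814 MPa

2.814


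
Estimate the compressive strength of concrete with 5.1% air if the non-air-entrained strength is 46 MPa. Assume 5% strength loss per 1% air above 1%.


Strength loss = (5.1 - 1) * 5 = 20.5%
f'c = 46 * (1 - 20.5/100)
= 36.57 MPa

36.57


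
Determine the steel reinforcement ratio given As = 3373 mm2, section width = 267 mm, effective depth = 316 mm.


rho = As / (b * d)
= 3373 / (267 * 316)
= 0.04

0.04


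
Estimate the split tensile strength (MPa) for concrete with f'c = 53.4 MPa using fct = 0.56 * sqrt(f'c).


fct = 0.56 * sqrt(53.4)
= 0.56 * 7.308
= 4.092 MPa

4.092


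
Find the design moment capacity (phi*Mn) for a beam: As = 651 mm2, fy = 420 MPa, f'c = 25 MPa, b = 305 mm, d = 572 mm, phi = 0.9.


a = As * fy / (0.85 * f'c * b)
= 651 * 420 / (0.85 * 25 * 305)
= 42.1863 mm
Mn = As * fy * (d - a/2) / 10^6
= 150.629 kN-m
phi*Mn = 0.9 * 150.629 = 135.57 kN-m

135.57


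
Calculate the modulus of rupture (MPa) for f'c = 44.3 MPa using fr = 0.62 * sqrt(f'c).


fr = 0.62 * sqrt(44.3)
= 4.127 MPa

4.127


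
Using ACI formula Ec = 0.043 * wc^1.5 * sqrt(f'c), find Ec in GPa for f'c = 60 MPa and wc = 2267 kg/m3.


Ec = 0.043 * 2267^1.5 * sqrt(60) / 1000
= 35.95 GPa

35.95


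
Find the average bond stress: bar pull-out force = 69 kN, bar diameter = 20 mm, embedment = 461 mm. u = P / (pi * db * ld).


u = P / (pi * db * ld)
= 69 * 1000 / (pi * 20 * 461)
= 2.382 MPa

2.382


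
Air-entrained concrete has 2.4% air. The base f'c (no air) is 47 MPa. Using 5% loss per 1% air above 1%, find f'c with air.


Strength loss = (2.4 - 1) * 5 = 7.0%
f'c = 47 * (1 - 7.0/100)
= 43.71 MPa

43.71


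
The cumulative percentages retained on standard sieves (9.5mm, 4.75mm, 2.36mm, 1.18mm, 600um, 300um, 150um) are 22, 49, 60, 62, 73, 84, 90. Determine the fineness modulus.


FM = sum(cumulative % retained) / 100
= 440 / 100
= 4.4

4.4


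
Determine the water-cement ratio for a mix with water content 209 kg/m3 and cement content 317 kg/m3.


w/c = water / cement
w/c = 209 / 317 = 0.659

0.659


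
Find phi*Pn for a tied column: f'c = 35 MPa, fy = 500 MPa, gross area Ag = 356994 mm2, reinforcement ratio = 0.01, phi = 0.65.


Ast = rho * Ag = 0.01 * 356994 = 3569.94 mm2
phi*Pn = 0.65 * 0.80 * (0.85 * 35 * (356994 - 3569.94) + 500 * 3569.94) / 1000
= 6395.65 kN

6395.65


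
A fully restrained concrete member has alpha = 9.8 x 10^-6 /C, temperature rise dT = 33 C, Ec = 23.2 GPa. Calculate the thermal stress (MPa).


sigma = alpha * dT * Ec
= 9.8e-6 * 33 * 23.2 * 1000
= 7.503 MPa

7.503


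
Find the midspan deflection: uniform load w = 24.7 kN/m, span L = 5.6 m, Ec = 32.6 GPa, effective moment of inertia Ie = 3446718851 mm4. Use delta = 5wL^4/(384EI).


Convert: L = 5.6 m = 5600 mm, Ec = 32.6 GPa = 32600 MPa
delta = 5 * 24.7 * 5600^4 / (384 * 32600 * 3446718851)
= 2.81 mm

2.81


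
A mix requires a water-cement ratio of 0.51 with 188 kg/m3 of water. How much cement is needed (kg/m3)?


Cement = water / (w/c)
= 188 / 0.51
= 368.6 kg/m3

368.6


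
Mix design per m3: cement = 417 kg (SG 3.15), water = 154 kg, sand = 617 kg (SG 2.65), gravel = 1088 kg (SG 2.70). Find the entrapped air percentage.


Vol cement = 417 / (3.15 * 1000) = 0.132381 m3
Vol water = 154 / 1000 = 0.154 m3
Vol sand = 617 / (2.65 * 1000) = 0.23283 m3
Vol gravel = 1088 / (2.70 * 1000) = 0.402963 m3
Total solid + water volume = 0.922174 m3
Air = (1 - 0.922174) * 100 = 7.78%

7.78


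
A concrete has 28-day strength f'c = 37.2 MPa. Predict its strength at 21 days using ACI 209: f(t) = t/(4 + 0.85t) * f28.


f(21) = 21 / (4 + 0.85 * 21) * 37.2
= 21 / 21.85 * 37.2
= 35.75 MPa

35.75


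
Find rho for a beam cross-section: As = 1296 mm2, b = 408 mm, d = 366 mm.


rho = As / (b * d)
= 1296 / (408 * 366)
= 0.0087

0.0087


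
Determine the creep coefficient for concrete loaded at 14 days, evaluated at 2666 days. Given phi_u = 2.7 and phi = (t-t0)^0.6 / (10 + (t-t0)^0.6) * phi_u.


dt = 2666 - 14 = 2652
phi = 2652^0.6 / (10 + 2652^0.6) * 2.7
= 2.481

2.481


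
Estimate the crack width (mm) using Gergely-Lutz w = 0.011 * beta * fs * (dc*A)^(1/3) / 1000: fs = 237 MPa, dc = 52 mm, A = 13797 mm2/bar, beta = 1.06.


w = 0.011 * beta * fs * (dc * A)^(1/3) / 1000
= 0.011 * 1.06 * 237 * (52 * 13797)^(1/3) / 1000
= 0.247 mm

0.247


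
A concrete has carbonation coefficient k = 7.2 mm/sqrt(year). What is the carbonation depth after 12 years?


depth = k * sqrt(t)
= 7.2 * sqrt(12)
= 24.94 mm

24.94


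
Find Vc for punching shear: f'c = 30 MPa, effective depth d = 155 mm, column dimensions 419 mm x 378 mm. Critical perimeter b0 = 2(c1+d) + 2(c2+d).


b0 = 2*(419 + 155) + 2*(378 + 155) = 2214 mm
Vc = 0.33 * sqrt(30) * 2214 * 155 / 1000
= 620.27 kN

620.27


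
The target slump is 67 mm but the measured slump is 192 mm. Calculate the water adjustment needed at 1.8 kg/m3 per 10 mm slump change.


Difference = 67 - 192 = -125 mm
Water adjustment = -125 * 1.8 / 10 = -22.5 kg/m3

-22.5


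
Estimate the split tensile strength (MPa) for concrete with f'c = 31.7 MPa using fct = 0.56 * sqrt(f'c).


fct = 0.56 * sqrt(31.7)
= 0.56 * 5.63
= 3.153 MPa

3.153


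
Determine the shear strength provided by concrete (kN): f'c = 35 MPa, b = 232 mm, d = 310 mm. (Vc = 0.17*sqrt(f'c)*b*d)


Vc = 0.17 * sqrt(35) * 232 * 310 / 1000
= 72.33 kN

72.33


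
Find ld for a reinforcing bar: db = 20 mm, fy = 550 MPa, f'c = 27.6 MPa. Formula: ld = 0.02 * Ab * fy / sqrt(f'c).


Ab = pi * 20^2 / 4 = 314.159 mm2
ld = 0.02 * 314.159 * 550 / sqrt(27.6)
= 657.8 mm

657.8


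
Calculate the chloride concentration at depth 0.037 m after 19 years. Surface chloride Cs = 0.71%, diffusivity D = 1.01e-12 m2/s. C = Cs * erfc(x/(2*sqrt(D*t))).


t_seconds = 19 * 365.25 * 24 * 3600 = 599594400.0 s
arg = 0.037 / (2 * sqrt(1.01e-12 * 599594400.0))
= 0.7518
erfc(0.7518) = 0.2877
C = 0.71 * 0.2877 = 0.2043%

0.2043


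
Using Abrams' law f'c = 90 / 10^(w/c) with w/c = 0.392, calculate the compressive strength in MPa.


f'c = 90 / 10^0.392
= 90 / 2.466
= 36.5 MPa

36.5


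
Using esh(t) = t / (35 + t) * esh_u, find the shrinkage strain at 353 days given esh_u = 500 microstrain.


esh(353) = 353 / (35 + 353) * 500
= 353 / 388 * 500
= 454.9 microstrain

454.9


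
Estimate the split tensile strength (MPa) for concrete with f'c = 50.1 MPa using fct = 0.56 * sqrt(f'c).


fct = 0.56 * sqrt(50.1)
= 0.56 * 7.078
= 3.964 MPa

3.964


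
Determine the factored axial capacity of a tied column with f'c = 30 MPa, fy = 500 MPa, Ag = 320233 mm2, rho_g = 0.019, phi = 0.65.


Ast = rho * Ag = 0.019 * 320233 = 6084.427 mm2
phi*Pn = 0.65 * 0.80 * (0.85 * 30 * (320233 - 6084.427) + 500 * 6084.427) / 1000
= 5747.56 kN

5747.56


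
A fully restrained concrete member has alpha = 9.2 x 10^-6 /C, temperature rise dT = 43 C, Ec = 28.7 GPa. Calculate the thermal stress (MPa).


sigma = alpha * dT * Ec
= 9.2e-6 * 43 * 28.7 * 1000
= 11.354 MPa

11.354


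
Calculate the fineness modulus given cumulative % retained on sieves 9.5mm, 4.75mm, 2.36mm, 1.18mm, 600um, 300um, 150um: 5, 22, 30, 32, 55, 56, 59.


FM = sum(cumulative % retained) / 100
= 259 / 100
= 2.59

2.59


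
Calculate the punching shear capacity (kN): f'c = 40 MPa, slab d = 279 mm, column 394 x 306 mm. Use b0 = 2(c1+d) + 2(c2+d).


b0 = 2*(394 + 279) + 2*(306 + 279) = 2516 mm
Vc = 0.33 * sqrt(40) * 2516 * 279 / 1000
= 1465.07 kN

1465.07


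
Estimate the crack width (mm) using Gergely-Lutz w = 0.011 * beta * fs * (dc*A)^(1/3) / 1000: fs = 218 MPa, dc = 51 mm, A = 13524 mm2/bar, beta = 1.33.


w = 0.011 * beta * fs * (dc * A)^(1/3) / 1000
= 0.011 * 1.33 * 218 * (51 * 13524)^(1/3) / 1000
= 0.282 mm

0.282


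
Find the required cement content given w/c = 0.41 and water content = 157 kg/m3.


Cement = water / (w/c)
= 157 / 0.41
= 382.9 kg/m3

382.9


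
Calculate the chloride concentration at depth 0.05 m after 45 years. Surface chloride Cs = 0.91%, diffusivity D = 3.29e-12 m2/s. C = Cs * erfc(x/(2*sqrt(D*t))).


t_seconds = 45 * 365.25 * 24 * 3600 = 1420092000.0 s
arg = 0.05 / (2 * sqrt(3.29e-12 * 1420092000.0))
= 0.3657
erfc(0.3657) = 0.605
C = 0.91 * 0.605 = 0.5505%

0.5505


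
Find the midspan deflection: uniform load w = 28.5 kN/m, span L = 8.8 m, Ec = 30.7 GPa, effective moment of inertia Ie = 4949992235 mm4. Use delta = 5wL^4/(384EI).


Convert: L = 8.8 m = 8800 mm, Ec = 30.7 GPa = 30700 MPa
delta = 5 * 28.5 * 8800^4 / (384 * 30700 * 4949992235)
= 14.64 mm

14.64


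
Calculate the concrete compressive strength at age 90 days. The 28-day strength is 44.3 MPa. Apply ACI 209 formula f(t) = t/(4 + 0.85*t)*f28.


f(90) = 90 / (4 + 0.85 * 90) * 44.3
= 90 / 80.5 * 44.3
= 49.53 MPa

49.53


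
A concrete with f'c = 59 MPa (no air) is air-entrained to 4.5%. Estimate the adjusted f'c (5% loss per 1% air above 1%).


Strength loss = (4.5 - 1) * 5 = 17.5%
f'c = 59 * (1 - 17.5/100)
= 48.67 MPa

48.67


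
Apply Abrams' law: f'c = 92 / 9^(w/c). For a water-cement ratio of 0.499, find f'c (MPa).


f'c = 92 / 9^0.499
= 92 / 2.993
= 30.73 MPa

30.73


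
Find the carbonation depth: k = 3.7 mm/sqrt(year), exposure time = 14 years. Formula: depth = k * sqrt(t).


depth = k * sqrt(t)
= 3.7 * sqrt(14)
= 13.84 mm

13.84


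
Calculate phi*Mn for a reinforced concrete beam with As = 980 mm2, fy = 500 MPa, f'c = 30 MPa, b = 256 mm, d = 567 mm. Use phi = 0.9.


a = As * fy / (0.85 * f'c * b)
= 980 * 500 / (0.85 * 30 * 256)
= 75.0613 mm
Mn = As * fy * (d - a/2) / 10^6
= 259.44 kN-m
phi*Mn = 0.9 * 259.44 = 233.5 kN-m

233.5


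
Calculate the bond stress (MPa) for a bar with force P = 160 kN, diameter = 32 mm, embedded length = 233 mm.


u = P / (pi * db * ld)
= 160 * 1000 / (pi * 32 * 233)
= 6.831 MPa

6.831


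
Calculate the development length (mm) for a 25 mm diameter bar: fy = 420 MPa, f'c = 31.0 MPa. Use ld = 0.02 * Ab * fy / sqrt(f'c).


Ab = pi * 25^2 / 4 = 490.874 mm2
ld = 0.02 * 490.874 * 420 / sqrt(31.0)
= 740.6 mm

740.6


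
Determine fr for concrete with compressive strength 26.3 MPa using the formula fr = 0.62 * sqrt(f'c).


fr = 0.62 * sqrt(26.3)
= 3.18 MPa

3.18


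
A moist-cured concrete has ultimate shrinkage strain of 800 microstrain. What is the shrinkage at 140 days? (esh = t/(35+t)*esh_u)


esh(140) = 140 / (35 + 140) * 800
= 140 / 175 * 800
= 640.0 microstrain

640.0


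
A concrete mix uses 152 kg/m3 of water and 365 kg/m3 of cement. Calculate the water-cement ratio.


w/c = water / cement
w/c = 152 / 365 = 0.416

0.416


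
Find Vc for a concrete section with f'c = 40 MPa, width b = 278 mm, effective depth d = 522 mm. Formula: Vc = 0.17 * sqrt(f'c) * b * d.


Vc = 0.17 * sqrt(40) * 278 * 522 / 1000
= 156.03 kN

156.03


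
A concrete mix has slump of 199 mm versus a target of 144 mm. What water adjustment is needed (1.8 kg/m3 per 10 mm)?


Difference = 144 - 199 = -55 mm
Water adjustment = -55 * 1.8 / 10 = -9.9 kg/m3

-9.9


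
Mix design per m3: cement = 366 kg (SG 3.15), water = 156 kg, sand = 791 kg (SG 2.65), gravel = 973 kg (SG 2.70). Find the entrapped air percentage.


Vol cement = 366 / (3.15 * 1000) = 0.11619 m3
Vol water = 156 / 1000 = 0.156 m3
Vol sand = 791 / (2.65 * 1000) = 0.298491 m3
Vol gravel = 973 / (2.70 * 1000) = 0.36037 m3
Total solid + water volume = 0.931051 m3
Air = (1 - 0.931051) * 100 = 6.89%

6.89


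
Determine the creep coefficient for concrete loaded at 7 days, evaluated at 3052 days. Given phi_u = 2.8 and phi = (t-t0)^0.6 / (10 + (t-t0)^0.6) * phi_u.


dt = 3052 - 7 = 3045
phi = 3045^0.6 / (10 + 3045^0.6) * 2.8
= 2.59

2.59


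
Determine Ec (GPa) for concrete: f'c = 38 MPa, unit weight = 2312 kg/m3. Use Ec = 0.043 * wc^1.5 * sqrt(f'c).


Ec = 0.043 * 2312^1.5 * sqrt(38) / 1000
= 29.47 GPa

29.47


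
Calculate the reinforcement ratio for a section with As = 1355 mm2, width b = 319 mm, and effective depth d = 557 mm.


rho = As / (b * d)
= 1355 / (319 * 557)
= 0.0076

0.0076


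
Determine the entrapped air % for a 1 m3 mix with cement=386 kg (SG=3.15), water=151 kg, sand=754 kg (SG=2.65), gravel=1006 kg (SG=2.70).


Vol cement = 386 / (3.15 * 1000) = 0.12254 m3
Vol water = 151 / 1000 = 0.151 m3
Vol sand = 754 / (2.65 * 1000) = 0.284528 m3
Vol gravel = 1006 / (2.70 * 1000) = 0.372593 m3
Total solid + water volume = 0.930661 m3
Air = (1 - 0.930661) * 100 = 6.93%

6.93


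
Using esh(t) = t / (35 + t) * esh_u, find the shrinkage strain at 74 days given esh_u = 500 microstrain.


esh(74) = 74 / (35 + 74) * 500
= 74 / 109 * 500
= 339.4 microstrain

339.4


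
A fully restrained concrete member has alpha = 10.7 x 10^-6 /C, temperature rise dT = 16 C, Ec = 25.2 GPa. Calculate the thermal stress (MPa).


sigma = alpha * dT * Ec
= 10.7e-6 * 16 * 25.2 * 1000
= 4.314 MPa

4.314


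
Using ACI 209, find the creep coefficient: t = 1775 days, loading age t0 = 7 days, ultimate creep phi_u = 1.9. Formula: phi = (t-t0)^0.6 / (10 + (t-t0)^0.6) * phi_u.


dt = 1775 - 7 = 1768
phi = 1768^0.6 / (10 + 1768^0.6) * 1.9
= 1.708

1.708


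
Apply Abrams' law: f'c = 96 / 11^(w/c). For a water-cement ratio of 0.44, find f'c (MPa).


f'c = 96 / 11^0.44
= 96 / 2.872
= 33.42 MPa

33.42


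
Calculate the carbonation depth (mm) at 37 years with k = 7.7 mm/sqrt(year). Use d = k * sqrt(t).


depth = k * sqrt(t)
= 7.7 * sqrt(37)
= 46.84 mm

46.84


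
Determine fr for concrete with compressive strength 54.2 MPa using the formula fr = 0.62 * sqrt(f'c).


fr = 0.62 * sqrt(54.2)
= 4.564 MPa

4.564


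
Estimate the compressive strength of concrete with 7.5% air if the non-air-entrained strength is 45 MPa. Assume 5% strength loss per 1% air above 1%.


Strength loss = (7.5 - 1) * 5 = 32.5%
f'c = 45 * (1 - 32.5/100)
= 30.38 MPa

30.38


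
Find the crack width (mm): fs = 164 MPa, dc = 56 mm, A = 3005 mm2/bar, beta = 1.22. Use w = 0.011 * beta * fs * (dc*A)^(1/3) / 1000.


w = 0.011 * beta * fs * (dc * A)^(1/3) / 1000
= 0.011 * 1.22 * 164 * (56 * 3005)^(1/3) / 1000
= 0.122 mm

0.122


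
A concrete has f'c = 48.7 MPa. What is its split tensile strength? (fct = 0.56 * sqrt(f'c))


fct = 0.56 * sqrt(48.7)
= 0.56 * 6.979
= 3.908 MPa

3.908


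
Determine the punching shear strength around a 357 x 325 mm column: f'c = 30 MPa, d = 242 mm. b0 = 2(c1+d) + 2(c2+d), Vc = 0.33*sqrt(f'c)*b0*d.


b0 = 2*(357 + 242) + 2*(325 + 242) = 2332 mm
Vc = 0.33 * sqrt(30) * 2332 * 242 / 1000
= 1020.04 kN

1020.04


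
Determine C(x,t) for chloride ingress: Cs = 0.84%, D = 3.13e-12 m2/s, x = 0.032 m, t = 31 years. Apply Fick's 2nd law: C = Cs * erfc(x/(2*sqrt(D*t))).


t_seconds = 31 * 365.25 * 24 * 3600 = 978285600.0 s
arg = 0.032 / (2 * sqrt(3.13e-12 * 978285600.0))
= 0.2891
erfc(0.2891) = 0.6826
C = 0.84 * 0.6826 = 0.5734%

0.5734


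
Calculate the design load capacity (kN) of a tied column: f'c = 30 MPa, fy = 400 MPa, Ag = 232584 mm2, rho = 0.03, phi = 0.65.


Ast = rho * Ag = 0.03 * 232584 = 6977.52 mm2
phi*Pn = 0.65 * 0.80 * (0.85 * 30 * (232584 - 6977.52) + 400 * 6977.52) / 1000
= 4442.87 kN

4442.87


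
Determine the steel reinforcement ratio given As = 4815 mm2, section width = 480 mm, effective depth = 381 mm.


rho = As / (b * d)
= 4815 / (480 * 381)
= 0.0263

0.0263


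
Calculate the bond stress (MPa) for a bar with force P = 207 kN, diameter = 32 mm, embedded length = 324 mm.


u = P / (pi * db * ld)
= 207 * 1000 / (pi * 32 * 324)
= 6.355 MPa

6.355


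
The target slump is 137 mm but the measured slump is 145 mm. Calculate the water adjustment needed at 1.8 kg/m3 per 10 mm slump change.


Difference = 137 - 145 = -8 mm
Water adjustment = -8 * 1.8 / 10 = -1.4 kg/m3

-1.4


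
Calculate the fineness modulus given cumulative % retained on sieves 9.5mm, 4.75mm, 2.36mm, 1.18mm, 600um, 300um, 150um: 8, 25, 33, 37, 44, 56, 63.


FM = sum(cumulative % retained) / 100
= 266 / 100
= 2.66

2.66


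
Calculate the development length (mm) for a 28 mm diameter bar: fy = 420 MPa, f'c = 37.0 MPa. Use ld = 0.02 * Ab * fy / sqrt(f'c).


Ab = pi * 28^2 / 4 = 615.752 mm2
ld = 0.02 * 615.752 * 420 / sqrt(37.0)
= 850.3 mm

850.3
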